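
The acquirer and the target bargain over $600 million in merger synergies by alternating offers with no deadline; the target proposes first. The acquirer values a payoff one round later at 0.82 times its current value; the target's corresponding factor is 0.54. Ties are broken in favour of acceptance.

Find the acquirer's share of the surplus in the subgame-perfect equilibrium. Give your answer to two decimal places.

Let x be the target's share when the target proposes and y be the acquirer's share when the acquirer proposes.
The acquirer accepts iff offered ≥ 0.82·y, so x = 600 − 0.82y. Symmetrically y = 600 − 0.54x.
Substituting: x = 600 − 0.82(600 − 0.54x), giving x(1 − 0.54·0.82) = 600(1 − 0.82).
So x = 600 × 0.18 / 0.5572 ≈ 193.8263, and the acquirer receives 600 − x ≈ 406.1737.

406.17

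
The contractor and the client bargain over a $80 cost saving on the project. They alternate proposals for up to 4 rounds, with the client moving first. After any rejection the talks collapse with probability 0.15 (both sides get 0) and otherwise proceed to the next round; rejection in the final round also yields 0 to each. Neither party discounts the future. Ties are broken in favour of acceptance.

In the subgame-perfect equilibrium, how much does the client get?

20.67

Round 4 (the contractor proposes): rejection yields 0 for the client; the contractor offers 0 and keeps 80.
Round 3 (the client proposes): rejecting gives the contractor an expected 0.85 × 80 = 68, so the client offers 68, keeping 12.
Round 2 (the contractor proposes): rejecting gives the client an expected 0.85 × 12 = 10.2, so the contractor offers 10.2, keeping 69.8.
Round 1 (the client proposes): rejecting gives the contractor an expected 0.85 × 69.8 = 59.33, so the client offers 59.33, keeping 20.67.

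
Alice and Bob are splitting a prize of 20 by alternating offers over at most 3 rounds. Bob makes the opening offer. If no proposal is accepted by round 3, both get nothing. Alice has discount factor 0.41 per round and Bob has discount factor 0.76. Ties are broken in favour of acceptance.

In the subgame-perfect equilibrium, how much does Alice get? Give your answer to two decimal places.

1.97

By backward induction:
Round 3 (Bob proposes): Alice will accept anything ≥ 0, so Bob offers 0 and keeps 20.
Round 2 (Alice proposes): Bob can get 20 next round, worth 0.76 × 20 = 15.2 now. Alice offers 15.2 and keeps 20 − 15.2 = 4.8.
Round 1 (Bob proposes): Alice can get 4.8 next round, worth 0.41 × 4.8 = 1.968 now; Bob offers that and keeps 18.032.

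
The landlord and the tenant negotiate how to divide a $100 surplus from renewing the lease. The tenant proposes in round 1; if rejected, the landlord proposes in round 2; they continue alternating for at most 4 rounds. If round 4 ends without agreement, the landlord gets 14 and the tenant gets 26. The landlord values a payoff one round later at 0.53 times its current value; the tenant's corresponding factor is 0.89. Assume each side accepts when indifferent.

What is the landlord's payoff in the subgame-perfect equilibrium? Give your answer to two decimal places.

Round 4 (the landlord proposes): the tenant gets 26 if talks fail, so the landlord offers 26 and keeps 74.
Round 3 (the tenant proposes): the landlord can get 74 next round, worth 0.53 × 74 = 39.22 now. The tenant offers 39.22 and keeps 100 − 39.22 = 60.78.
Round 2 (the landlord proposes): the tenant can get 60.78 next round, worth 0.89 × 60.78 = 54.0942 now; the landlord offers that and keeps 45.9058.
Round 1 (the tenant proposes): the landlord can get 45.9058 next round, worth 0.53 × 45.9058 = 24.330074 now. The tenant offers 24.330074 and keeps 100 − 24.330074 = 75.669926.

24.33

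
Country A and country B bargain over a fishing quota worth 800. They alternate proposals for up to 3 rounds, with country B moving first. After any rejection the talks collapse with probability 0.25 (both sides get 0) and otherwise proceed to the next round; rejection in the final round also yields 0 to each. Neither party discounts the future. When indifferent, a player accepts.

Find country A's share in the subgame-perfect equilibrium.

150

Round 3 (country B proposes): country A will accept anything ≥ 0, so country B offers 0 and keeps 800.
Round 2 (country A proposes): rejecting gives country B an expected 0.75 × 800 = 600; country A offers that and keeps 200.
Round 1 (country B proposes): rejecting gives country A an expected 0.75 × 200 = 150, so country B offers 150, keeping 650.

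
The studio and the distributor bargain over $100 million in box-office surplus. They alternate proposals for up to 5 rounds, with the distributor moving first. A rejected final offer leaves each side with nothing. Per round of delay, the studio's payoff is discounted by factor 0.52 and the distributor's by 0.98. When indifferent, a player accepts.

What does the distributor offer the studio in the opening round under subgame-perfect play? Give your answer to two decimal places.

Round 5 (the distributor proposes): rejection yields 0 for the studio; the distributor offers 0 and keeps 100.
Round 4 (the studio proposes): the distributor can get 100 next round, worth 0.98 × 100 = 98 now; the studio offers that and keeps 2.
Round 3 (the distributor proposes): the studio can get 2 next round, worth 0.52 × 2 = 1.04 now; the distributor offers that and keeps 98.96.
Round 2 (the studio proposes): the distributor can get 98.96 next round, worth 0.98 × 98.96 = 96.9808 now. The studio offers 96.9808 and keeps 100 − 96.9808 = 3.0192.
Round 1 (the distributor proposes): the studio can get 3.0192 next round, worth 0.52 × 3.0192 = 1.569984 now. The distributor offers 1.569984 and keeps 100 − 1.569984 = 98.430016.

1.57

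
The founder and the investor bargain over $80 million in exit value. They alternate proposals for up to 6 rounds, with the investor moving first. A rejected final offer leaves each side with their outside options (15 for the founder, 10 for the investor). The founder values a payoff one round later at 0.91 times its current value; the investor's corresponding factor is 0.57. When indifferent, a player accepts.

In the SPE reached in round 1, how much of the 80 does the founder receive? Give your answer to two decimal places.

Round 6 (the founder proposes): the investor gets 10 if talks fail, so the founder offers 10 and keeps 70.
Round 5 (the investor proposes): the founder can get 70 next round, worth 0.91 × 70 = 63.7 now. The investor offers 63.7 and keeps 80 − 63.7 = 16.3.
Round 4 (the founder proposes): the investor can get 16.3 next round, worth 0.57 × 16.3 = 9.291 now; the founder offers that and keeps 70.709.
Round 3 (the investor proposes): the founder can get 70.709 next round, worth 0.91 × 70.709 = 64.34519 now; the investor offers that and keeps 15.65481.
Round 2 (the founder proposes): the investor can get 15.65481 next round, worth 0.57 × 15.65481 = 8.9232417 now, so the founder offers 8.9232417, keeping 71.0767583.
Round 1 (the investor proposes): the founder can get 71.0767583 next round, worth 0.91 × 71.0767583 = 64.679850053 now. The investor offers 64.679850053 and keeps 80 − 64.679850053 = 15.320149947.

64.68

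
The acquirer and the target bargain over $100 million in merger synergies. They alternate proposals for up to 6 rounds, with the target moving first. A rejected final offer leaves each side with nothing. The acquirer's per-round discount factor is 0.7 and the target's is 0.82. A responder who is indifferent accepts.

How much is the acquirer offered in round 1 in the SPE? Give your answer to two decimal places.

Work backward from the last round.
Round 6 (the acquirer proposes): rejection yields 0 for the target; the acquirer offers 0 and keeps 100.
Round 5 (the target proposes): the acquirer can get 100 next round, worth 0.7 × 100 = 70 now. The target offers 70 and keeps 100 − 70 = 30.
Round 4 (the acquirer proposes): the target can get 30 next round, worth 0.82 × 30 = 24.6 now, so the acquirer offers 24.6, keeping 75.4.
Round 3 (the target proposes): the acquirer can get 75.4 next round, worth 0.7 × 75.4 = 52.78 now; the target offers that and keeps 47.22.
Round 2 (the acquirer proposes): the target can get 47.22 next round, worth 0.82 × 47.22 = 38.7204 now, so the acquirer offers 38.7204, keeping 61.2796.
Round 1 (the target proposes): the acquirer can get 61.2796 next round, worth 0.7 × 61.2796 = 42.89572 now. The target offers 42.89572 and keeps 100 − 42.89572 = 57.10428.

42.90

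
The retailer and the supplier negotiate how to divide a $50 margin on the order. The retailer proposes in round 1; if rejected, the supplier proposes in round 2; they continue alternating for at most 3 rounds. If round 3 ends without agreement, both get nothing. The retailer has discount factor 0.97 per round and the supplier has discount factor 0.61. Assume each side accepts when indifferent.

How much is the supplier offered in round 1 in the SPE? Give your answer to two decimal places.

0.92

Round 3 (the retailer proposes): the supplier will accept anything ≥ 0, so the retailer offers 0 and keeps 50.
Round 2 (the supplier proposes): the retailer can get 50 next round, worth 0.97 × 50 = 48.5 now. The supplier offers 48.5 and keeps 50 − 48.5 = 1.5.
Round 1 (the retailer proposes): the supplier can get 1.5 next round, worth 0.61 × 1.5 = 0.915 now. The retailer offers 0.915 and keeps 50 − 0.915 = 49.085.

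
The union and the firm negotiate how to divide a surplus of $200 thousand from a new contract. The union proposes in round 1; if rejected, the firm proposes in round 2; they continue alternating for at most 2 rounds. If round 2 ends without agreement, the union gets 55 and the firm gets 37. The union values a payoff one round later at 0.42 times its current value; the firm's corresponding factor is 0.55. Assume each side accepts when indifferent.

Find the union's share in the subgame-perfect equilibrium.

120.25

By backward induction:
Round 2 (the firm proposes): the union gets 55 if talks fail, so the firm offers 55 and keeps 145.
Round 1 (the union proposes): the firm can get 145 next round, worth 0.55 × 145 = 79.75 now; the union offers that and keeps 120.25.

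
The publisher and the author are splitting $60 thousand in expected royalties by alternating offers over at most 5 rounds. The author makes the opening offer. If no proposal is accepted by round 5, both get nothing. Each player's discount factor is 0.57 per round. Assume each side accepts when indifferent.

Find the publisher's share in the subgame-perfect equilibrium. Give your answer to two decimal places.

Solve by backward induction from round 5.
Round 5 (the author proposes): rejection yields 0 for the publisher; the author offers 0 and keeps 60.
Round 4 (the publisher proposes): the author can get 60 next round, worth 0.57 × 60 = 34.2 now. The publisher offers 34.2 and keeps 60 − 34.2 = 25.8.
Round 3 (the author proposes): the publisher can get 25.8 next round, worth 0.57 × 25.8 = 14.706 now. The author offers 14.706 and keeps 60 − 14.706 = 45.294.
Round 2 (the publisher proposes): the author can get 45.294 next round, worth 0.57 × 45.294 = 25.81758 now; the publisher offers that and keeps 34.18242.
Round 1 (the author proposes): the publisher can get 34.18242 next round, worth 0.57 × 34.18242 = 19.4839794 now. The author offers 19.4839794 and keeps 60 − 19.4839794 = 40.5160206.

19.48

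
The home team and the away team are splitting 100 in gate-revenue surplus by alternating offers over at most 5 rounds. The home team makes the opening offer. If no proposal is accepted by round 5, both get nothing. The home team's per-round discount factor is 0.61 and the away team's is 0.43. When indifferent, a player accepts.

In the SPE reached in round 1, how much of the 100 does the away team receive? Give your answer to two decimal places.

21.17

Round 5 (the home team proposes): rejection yields 0 for the away team; the home team offers 0 and keeps 100.
Round 4 (the away team proposes): the home team can get 100 next round, worth 0.61 × 100 = 61 now, so the away team offers 61, keeping 39.
Round 3 (the home team proposes): the away team can get 39 next round, worth 0.43 × 39 = 16.77 now. The home team offers 16.77 and keeps 100 − 16.77 = 83.23.
Round 2 (the away team proposes): the home team can get 83.23 next round, worth 0.61 × 83.23 = 50.7703 now; the away team offers that and keeps 49.2297.
Round 1 (the home team proposes): the away team can get 49.2297 next round, worth 0.43 × 49.2297 = 21.168771 now; the home team offers that and keeps 78.831229.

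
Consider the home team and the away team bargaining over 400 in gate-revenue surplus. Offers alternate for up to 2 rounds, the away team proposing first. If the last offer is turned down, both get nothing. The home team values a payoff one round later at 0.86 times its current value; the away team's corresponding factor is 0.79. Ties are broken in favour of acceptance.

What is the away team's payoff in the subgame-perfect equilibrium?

56

Solve by backward induction from round 2.
Round 2 (the home team proposes): rejection yields 0 for the away team; the home team offers 0 and keeps 400.
Round 1 (the away team proposes): the home team can get 400 next round, worth 0.86 × 400 = 344 now, so the away team offers 344, keeping 56.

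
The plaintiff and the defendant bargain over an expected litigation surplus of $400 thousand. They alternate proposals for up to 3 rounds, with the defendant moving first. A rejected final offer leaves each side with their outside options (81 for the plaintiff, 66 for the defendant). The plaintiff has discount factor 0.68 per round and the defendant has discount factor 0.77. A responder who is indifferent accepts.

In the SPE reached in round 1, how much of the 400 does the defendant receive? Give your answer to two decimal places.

Round 3 (the defendant proposes): the plaintiff gets 81 if talks fail, so the defendant offers 81 and keeps 319.
Round 2 (the plaintiff proposes): the defendant can get 319 next round, worth 0.77 × 319 = 245.63 now; the plaintiff offers that and keeps 154.37.
Round 1 (the defendant proposes): the plaintiff can get 154.37 next round, worth 0.68 × 154.37 = 104.9716 now. The defendant offers 104.9716 and keeps 400 − 104.9716 = 295.0284.

295.03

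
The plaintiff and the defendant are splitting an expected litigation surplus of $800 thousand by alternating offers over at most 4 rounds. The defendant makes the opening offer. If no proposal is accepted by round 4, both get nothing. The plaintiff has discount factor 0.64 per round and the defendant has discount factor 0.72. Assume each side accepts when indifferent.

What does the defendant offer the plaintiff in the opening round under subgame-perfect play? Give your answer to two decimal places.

379.29

Round 4 (the plaintiff proposes): the defendant will accept anything ≥ 0, so the plaintiff offers 0 and keeps 800.
Round 3 (the defendant proposes): the plaintiff can get 800 next round, worth 0.64 × 800 = 512 now; the defendant offers that and keeps 288.
Round 2 (the plaintiff proposes): the defendant can get 288 next round, worth 0.72 × 288 = 207.36 now, so the plaintiff offers 207.36, keeping 592.64.
Round 1 (the defendant proposes): the plaintiff can get 592.64 next round, worth 0.64 × 592.64 = 379.2896 now. The defendant offers 379.2896 and keeps 800 − 379.2896 = 420.7104.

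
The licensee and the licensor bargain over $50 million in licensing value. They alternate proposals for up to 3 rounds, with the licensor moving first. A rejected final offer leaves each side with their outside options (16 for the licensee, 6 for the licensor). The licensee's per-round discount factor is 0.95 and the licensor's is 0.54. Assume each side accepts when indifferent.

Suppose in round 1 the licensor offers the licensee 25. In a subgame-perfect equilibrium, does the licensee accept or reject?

Round 3 (the licensor proposes): the licensee gets 16 if talks fail, so the licensor offers 16 and keeps 34.
Round 2 (the licensee proposes): the licensor can get 34 next round, worth 0.54 × 34 = 18.36 now; the licensee offers that and keeps 31.64.
So by rejecting in round 1, the licensee gets 31.64 next round, worth 0.95 × 31.64 = 30.058 now.
Offer 25 < 30.058, so the licensee rejects.

Reject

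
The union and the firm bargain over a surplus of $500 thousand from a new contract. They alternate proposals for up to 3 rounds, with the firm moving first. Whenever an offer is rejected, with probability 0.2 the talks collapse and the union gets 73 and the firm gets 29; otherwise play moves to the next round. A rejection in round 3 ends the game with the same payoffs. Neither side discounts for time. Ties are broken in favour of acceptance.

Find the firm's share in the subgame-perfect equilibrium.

363.32

Round 3 (the firm proposes): the union gets 73 if talks fail, so the firm offers 73 and keeps 427.
Round 2 (the union proposes): rejecting gives the firm an expected 0.8 × 427 + 0.2 × 29 = 347.4, so the union offers 347.4, keeping 152.6.
Round 1 (the firm proposes): rejecting gives the union an expected 0.8 × 152.6 + 0.2 × 73 = 136.68, so the firm offers 136.68, keeping 363.32.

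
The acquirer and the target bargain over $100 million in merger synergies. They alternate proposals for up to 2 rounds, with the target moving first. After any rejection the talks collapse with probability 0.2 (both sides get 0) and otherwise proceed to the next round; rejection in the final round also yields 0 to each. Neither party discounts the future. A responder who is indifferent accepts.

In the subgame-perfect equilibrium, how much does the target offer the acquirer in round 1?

80

Round 2 (the acquirer proposes): rejection yields 0 for the target; the acquirer offers 0 and keeps 100.
Round 1 (the target proposes): rejecting gives the acquirer an expected 0.8 × 100 = 80. The target offers 80 and keeps 100 − 80 = 20.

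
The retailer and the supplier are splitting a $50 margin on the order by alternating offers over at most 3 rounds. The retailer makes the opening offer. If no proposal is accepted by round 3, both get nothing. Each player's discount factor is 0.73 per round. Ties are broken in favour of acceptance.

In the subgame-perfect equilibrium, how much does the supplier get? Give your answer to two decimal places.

Work backward from the last round.
Round 3 (the retailer proposes): rejection yields 0 for the supplier; the retailer offers 0 and keeps 50.
Round 2 (the supplier proposes): the retailer can get 50 next round, worth 0.73 × 50 = 36.5 now; the supplier offers that and keeps 13.5.
Round 1 (the retailer proposes): the supplier can get 13.5 next round, worth 0.73 × 13.5 = 9.855 now; the retailer offers that and keeps 40.145.

9.86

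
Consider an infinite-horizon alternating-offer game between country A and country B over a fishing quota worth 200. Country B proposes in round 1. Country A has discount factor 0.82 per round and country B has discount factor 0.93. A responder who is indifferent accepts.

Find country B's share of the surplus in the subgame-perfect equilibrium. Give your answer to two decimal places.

In a stationary SPE each proposer offers the other exactly their discounted continuation value.
If country B keeps x when proposing and country A keeps y when proposing, then x = 200 − 0.82y and y = 200 − 0.93x.
Solving: x = 200(1 − 0.82) / (1 − 0.93·0.82) = 36 / 0.2374 ≈ 151.6428.
Country A gets 200 − 151.6428 ≈ 48.3572.

151.64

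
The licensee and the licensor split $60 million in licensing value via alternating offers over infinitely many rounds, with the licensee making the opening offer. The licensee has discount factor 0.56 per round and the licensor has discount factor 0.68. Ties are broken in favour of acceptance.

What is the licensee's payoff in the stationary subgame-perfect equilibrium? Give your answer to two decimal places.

31.01

Let x be the licensee's share when the licensee proposes and y be the licensor's share when the licensor proposes.
The licensor accepts iff offered ≥ 0.68·y, so x = 60 − 0.68y. Symmetrically y = 60 − 0.56x.
Substituting: x = 60 − 0.68(60 − 0.56x), giving x(1 − 0.56·0.68) = 60(1 − 0.68).
So x = 60 × 0.32 / 0.6192 ≈ 31.0078, and the licensor receives 60 − x ≈ 28.9922.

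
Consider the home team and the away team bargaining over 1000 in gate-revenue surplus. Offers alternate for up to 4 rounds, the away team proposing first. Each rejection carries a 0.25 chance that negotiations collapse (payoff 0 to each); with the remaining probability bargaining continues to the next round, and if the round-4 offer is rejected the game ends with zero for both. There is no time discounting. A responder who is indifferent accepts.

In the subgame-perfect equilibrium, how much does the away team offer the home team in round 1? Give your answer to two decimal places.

609.38

By backward induction:
Round 4 (the home team proposes): the away team will accept anything ≥ 0, so the home team offers 0 and keeps 1000.
Round 3 (the away team proposes): rejecting gives the home team an expected 0.75 × 1000 = 750; the away team offers that and keeps 250.
Round 2 (the home team proposes): rejecting gives the away team an expected 0.75 × 250 = 187.5; the home team offers that and keeps 812.5.
Round 1 (the away team proposes): rejecting gives the home team an expected 0.75 × 812.5 = 609.375, so the away team offers 609.375, keeping 390.625.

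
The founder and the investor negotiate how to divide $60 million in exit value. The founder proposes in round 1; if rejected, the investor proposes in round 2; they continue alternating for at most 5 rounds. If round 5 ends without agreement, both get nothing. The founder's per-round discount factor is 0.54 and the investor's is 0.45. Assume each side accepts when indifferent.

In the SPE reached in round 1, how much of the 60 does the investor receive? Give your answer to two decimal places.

15.44

Round 5 (the founder proposes): the investor will accept anything ≥ 0, so the founder offers 0 and keeps 60.
Round 4 (the investor proposes): the founder can get 60 next round, worth 0.54 × 60 = 32.4 now, so the investor offers 32.4, keeping 27.6.
Round 3 (the founder proposes): the investor can get 27.6 next round, worth 0.45 × 27.6 = 12.42 now. The founder offers 12.42 and keeps 60 − 12.42 = 47.58.
Round 2 (the investor proposes): the founder can get 47.58 next round, worth 0.54 × 47.58 = 25.6932 now, so the investor offers 25.6932, keeping 34.3068.
Round 1 (the founder proposes): the investor can get 34.3068 next round, worth 0.45 × 34.3068 = 15.43806 now; the founder offers that and keeps 44.56194.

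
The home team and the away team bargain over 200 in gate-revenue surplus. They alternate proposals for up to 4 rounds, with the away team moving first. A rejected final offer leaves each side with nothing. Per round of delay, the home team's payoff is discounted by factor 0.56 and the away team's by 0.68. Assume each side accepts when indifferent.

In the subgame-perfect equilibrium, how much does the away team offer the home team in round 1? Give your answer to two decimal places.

Round 4 (the home team proposes): the away team will accept anything ≥ 0, so the home team offers 0 and keeps 200.
Round 3 (the away team proposes): the home team can get 200 next round, worth 0.56 × 200 = 112 now, so the away team offers 112, keeping 88.
Round 2 (the home team proposes): the away team can get 88 next round, worth 0.68 × 88 = 59.84 now. The home team offers 59.84 and keeps 200 − 59.84 = 140.16.
Round 1 (the away team proposes): the home team can get 140.16 next round, worth 0.56 × 140.16 = 78.4896 now; the away team offers that and keeps 121.5104.

78.49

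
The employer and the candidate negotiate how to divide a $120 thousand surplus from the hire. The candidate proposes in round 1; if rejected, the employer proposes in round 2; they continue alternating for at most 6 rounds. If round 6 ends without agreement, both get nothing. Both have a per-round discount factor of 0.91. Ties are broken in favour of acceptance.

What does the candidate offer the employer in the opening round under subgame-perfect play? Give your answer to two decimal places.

Work backward from the last round.
Round 6 (the employer proposes): rejection yields 0 for the candidate; the employer offers 0 and keeps 120.
Round 5 (the candidate proposes): the employer can get 120 next round, worth 0.91 × 120 = 109.2 now; the candidate offers that and keeps 10.8.
Round 4 (the employer proposes): the candidate can get 10.8 next round, worth 0.91 × 10.8 = 9.828 now; the employer offers that and keeps 110.172.
Round 3 (the candidate proposes): the employer can get 110.172 next round, worth 0.91 × 110.172 = 100.25652 now; the candidate offers that and keeps 19.74348.
Round 2 (the employer proposes): the candidate can get 19.74348 next round, worth 0.91 × 19.74348 = 17.9665668 now. The employer offers 17.9665668 and keeps 120 − 17.9665668 = 102.0334332.
Round 1 (the candidate proposes): the employer can get 102.0334332 next round, worth 0.91 × 102.0334332 = 92.850424212 now. The candidate offers 92.850424212 and keeps 120 − 92.850424212 = 27.149575788.

92.85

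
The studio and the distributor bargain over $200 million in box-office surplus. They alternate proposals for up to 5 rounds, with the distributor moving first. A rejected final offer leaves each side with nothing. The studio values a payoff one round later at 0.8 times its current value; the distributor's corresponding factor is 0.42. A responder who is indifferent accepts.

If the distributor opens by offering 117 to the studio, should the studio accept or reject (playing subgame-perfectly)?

Round 5 (the distributor proposes): rejection yields 0 for the studio; the distributor offers 0 and keeps 200.
Round 4 (the studio proposes): the distributor can get 200 next round, worth 0.42 × 200 = 84 now. The studio offers 84 and keeps 200 − 84 = 116.
Round 3 (the distributor proposes): the studio can get 116 next round, worth 0.8 × 116 = 92.8 now; the distributor offers that and keeps 107.2.
Round 2 (the studio proposes): the distributor can get 107.2 next round, worth 0.42 × 107.2 = 45.024 now, so the studio offers 45.024, keeping 154.976.
So by rejecting in round 1, the studio gets 154.976 next round, worth 0.8 × 154.976 = 123.9808 now.
Offer 117 < 123.9808, so the studio rejects.

Reject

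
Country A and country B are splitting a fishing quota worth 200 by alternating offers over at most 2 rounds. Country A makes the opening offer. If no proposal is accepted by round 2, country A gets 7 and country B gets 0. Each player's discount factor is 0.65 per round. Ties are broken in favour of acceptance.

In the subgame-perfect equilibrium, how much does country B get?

125.45

Work backward from the last round.
Round 2 (country B proposes): country A gets 7 if talks fail, so country B offers 7 and keeps 193.
Round 1 (country A proposes): country B can get 193 next round, worth 0.65 × 193 = 125.45 now; country A offers that and keeps 74.55.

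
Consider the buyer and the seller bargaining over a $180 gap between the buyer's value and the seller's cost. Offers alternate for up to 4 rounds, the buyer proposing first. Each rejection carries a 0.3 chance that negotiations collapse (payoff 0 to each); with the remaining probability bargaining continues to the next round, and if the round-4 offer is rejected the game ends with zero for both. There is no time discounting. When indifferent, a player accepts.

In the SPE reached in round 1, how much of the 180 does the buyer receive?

80.46

By backward induction:
Round 4 (the seller proposes): the buyer will accept anything ≥ 0, so the seller offers 0 and keeps 180.
Round 3 (the buyer proposes): rejecting gives the seller an expected 0.7 × 180 = 126; the buyer offers that and keeps 54.
Round 2 (the seller proposes): rejecting gives the buyer an expected 0.7 × 54 = 37.8; the seller offers that and keeps 142.2.
Round 1 (the buyer proposes): rejecting gives the seller an expected 0.7 × 142.2 = 99.54, so the buyer offers 99.54, keeping 80.46.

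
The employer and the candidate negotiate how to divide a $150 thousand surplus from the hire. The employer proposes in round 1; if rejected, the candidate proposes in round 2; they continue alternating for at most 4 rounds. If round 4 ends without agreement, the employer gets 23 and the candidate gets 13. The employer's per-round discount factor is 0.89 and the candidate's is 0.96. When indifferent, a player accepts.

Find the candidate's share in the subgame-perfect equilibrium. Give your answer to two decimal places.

120.01

Round 4 (the candidate proposes): the employer gets 23 if talks fail, so the candidate offers 23 and keeps 127.
Round 3 (the employer proposes): the candidate can get 127 next round, worth 0.96 × 127 = 121.92 now, so the employer offers 121.92, keeping 28.08.
Round 2 (the candidate proposes): the employer can get 28.08 next round, worth 0.89 × 28.08 = 24.9912 now, so the candidate offers 24.9912, keeping 125.0088.
Round 1 (the employer proposes): the candidate can get 125.0088 next round, worth 0.96 × 125.0088 = 120.008448 now, so the employer offers 120.008448, keeping 29.991552.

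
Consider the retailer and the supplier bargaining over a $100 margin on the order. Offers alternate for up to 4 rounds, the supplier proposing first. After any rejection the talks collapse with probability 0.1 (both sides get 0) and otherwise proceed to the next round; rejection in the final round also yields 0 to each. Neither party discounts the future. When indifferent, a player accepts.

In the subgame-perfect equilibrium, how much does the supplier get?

By backward induction:
Round 4 (the retailer proposes): rejection yields 0 for the supplier; the retailer offers 0 and keeps 100.
Round 3 (the supplier proposes): rejecting gives the retailer an expected 0.9 × 100 = 90, so the supplier offers 90, keeping 10.
Round 2 (the retailer proposes): rejecting gives the supplier an expected 0.9 × 10 = 9, so the retailer offers 9, keeping 91.
Round 1 (the supplier proposes): rejecting gives the retailer an expected 0.9 × 91 = 81.9, so the supplier offers 81.9, keeping 18.1.

18.1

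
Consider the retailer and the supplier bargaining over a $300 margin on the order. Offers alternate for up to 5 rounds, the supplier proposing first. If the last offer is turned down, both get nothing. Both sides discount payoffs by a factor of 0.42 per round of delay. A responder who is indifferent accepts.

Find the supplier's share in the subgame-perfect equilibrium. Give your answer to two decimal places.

214.03

Round 5 (the supplier proposes): the retailer will accept anything ≥ 0, so the supplier offers 0 and keeps 300.
Round 4 (the retailer proposes): the supplier can get 300 next round, worth 0.42 × 300 = 126 now; the retailer offers that and keeps 174.
Round 3 (the supplier proposes): the retailer can get 174 next round, worth 0.42 × 174 = 73.08 now, so the supplier offers 73.08, keeping 226.92.
Round 2 (the retailer proposes): the supplier can get 226.92 next round, worth 0.42 × 226.92 = 95.3064 now, so the retailer offers 95.3064, keeping 204.6936.
Round 1 (the supplier proposes): the retailer can get 204.6936 next round, worth 0.42 × 204.6936 = 85.971312 now. The supplier offers 85.971312 and keeps 300 − 85.971312 = 214.028688.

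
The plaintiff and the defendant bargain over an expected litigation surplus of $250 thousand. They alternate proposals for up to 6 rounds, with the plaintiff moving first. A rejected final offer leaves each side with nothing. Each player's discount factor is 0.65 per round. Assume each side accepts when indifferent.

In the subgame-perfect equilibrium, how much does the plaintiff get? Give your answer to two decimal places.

Round 6 (the defendant proposes): rejection yields 0 for the plaintiff; the defendant offers 0 and keeps 250.
Round 5 (the plaintiff proposes): the defendant can get 250 next round, worth 0.65 × 250 = 162.5 now, so the plaintiff offers 162.5, keeping 87.5.
Round 4 (the defendant proposes): the plaintiff can get 87.5 next round, worth 0.65 × 87.5 = 56.875 now. The defendant offers 56.875 and keeps 250 − 56.875 = 193.125.
Round 3 (the plaintiff proposes): the defendant can get 193.125 next round, worth 0.65 × 193.125 = 125.53125 now; the plaintiff offers that and keeps 124.46875.
Round 2 (the defendant proposes): the plaintiff can get 124.46875 next round, worth 0.65 × 124.46875 = 80.9046875 now, so the defendant offers 80.9046875, keeping 169.0953125.
Round 1 (the plaintiff proposes): the defendant can get 169.0953125 next round, worth 0.65 × 169.0953125 = 109.911953125 now, so the plaintiff offers 109.911953125, keeping 140.088046875.

140.09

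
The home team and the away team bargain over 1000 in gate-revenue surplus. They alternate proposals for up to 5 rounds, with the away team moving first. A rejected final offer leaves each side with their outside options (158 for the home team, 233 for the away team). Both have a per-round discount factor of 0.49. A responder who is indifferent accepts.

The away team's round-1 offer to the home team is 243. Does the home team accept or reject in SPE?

Reject

Work out the home team's continuation value if the offer is rejected.
Round 5 (the away team proposes): the home team gets 158 if talks fail, so the away team offers 158 and keeps 842.
Round 4 (the home team proposes): the away team can get 842 next round, worth 0.49 × 842 = 412.58 now, so the home team offers 412.58, keeping 587.42.
Round 3 (the away team proposes): the home team can get 587.42 next round, worth 0.49 × 587.42 = 287.8358 now. The away team offers 287.8358 and keeps 1000 − 287.8358 = 712.1642.
Round 2 (the home team proposes): the away team can get 712.1642 next round, worth 0.49 × 712.1642 = 348.960458 now, so the home team offers 348.960458, keeping 651.039542.
So by rejecting in round 1, the home team gets 651.039542 next round, worth 0.49 × 651.039542 = 319.00937558 now.
Offer 243 < 319.00937558, so the home team rejects.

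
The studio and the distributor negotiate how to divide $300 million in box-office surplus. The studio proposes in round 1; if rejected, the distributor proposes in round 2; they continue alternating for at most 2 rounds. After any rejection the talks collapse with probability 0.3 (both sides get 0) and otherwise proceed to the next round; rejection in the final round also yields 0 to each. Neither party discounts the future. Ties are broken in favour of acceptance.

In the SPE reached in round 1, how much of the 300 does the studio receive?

90

Round 2 (the distributor proposes): rejection yields 0 for the studio; the distributor offers 0 and keeps 300.
Round 1 (the studio proposes): rejecting gives the distributor an expected 0.7 × 300 = 210. The studio offers 210 and keeps 300 − 210 = 90.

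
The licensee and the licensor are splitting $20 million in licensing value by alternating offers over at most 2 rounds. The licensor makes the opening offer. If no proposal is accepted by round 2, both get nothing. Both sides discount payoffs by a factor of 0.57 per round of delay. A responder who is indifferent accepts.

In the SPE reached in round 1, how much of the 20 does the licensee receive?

11.4

By backward induction:
Round 2 (the licensee proposes): rejection yields 0 for the licensor; the licensee offers 0 and keeps 20.
Round 1 (the licensor proposes): the licensee can get 20 next round, worth 0.57 × 20 = 11.4 now. The licensor offers 11.4 and keeps 20 − 11.4 = 8.6.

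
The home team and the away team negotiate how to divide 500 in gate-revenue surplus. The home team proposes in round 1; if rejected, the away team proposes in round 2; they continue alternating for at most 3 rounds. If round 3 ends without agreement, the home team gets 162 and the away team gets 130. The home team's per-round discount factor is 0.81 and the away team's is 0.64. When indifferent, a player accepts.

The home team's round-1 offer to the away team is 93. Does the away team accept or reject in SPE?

Work out the away team's continuation value if the offer is rejected.
Round 3 (the home team proposes): the away team gets 130 if talks fail, so the home team offers 130 and keeps 370.
Round 2 (the away team proposes): the home team can get 370 next round, worth 0.81 × 370 = 299.7 now. The away team offers 299.7 and keeps 500 − 299.7 = 200.3.
So by rejecting in round 1, the away team gets 200.3 next round, worth 0.64 × 200.3 = 128.192 now.
Offer 93 < 128.192, so the away team rejects.

Reject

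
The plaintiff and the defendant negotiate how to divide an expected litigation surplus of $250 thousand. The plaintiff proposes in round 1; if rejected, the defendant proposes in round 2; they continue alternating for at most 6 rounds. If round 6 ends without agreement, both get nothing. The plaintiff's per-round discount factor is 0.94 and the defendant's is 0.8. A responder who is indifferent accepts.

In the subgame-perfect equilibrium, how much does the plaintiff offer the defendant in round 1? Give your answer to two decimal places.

Round 6 (the defendant proposes): the plaintiff will accept anything ≥ 0, so the defendant offers 0 and keeps 250.
Round 5 (the plaintiff proposes): the defendant can get 250 next round, worth 0.8 × 250 = 200 now. The plaintiff offers 200 and keeps 250 − 200 = 50.
Round 4 (the defendant proposes): the plaintiff can get 50 next round, worth 0.94 × 50 = 47 now, so the defendant offers 47, keeping 203.
Round 3 (the plaintiff proposes): the defendant can get 203 next round, worth 0.8 × 203 = 162.4 now. The plaintiff offers 162.4 and keeps 250 − 162.4 = 87.6.
Round 2 (the defendant proposes): the plaintiff can get 87.6 next round, worth 0.94 × 87.6 = 82.344 now; the defendant offers that and keeps 167.656.
Round 1 (the plaintiff proposes): the defendant can get 167.656 next round, worth 0.8 × 167.656 = 134.1248 now; the plaintiff offers that and keeps 115.8752.

134.12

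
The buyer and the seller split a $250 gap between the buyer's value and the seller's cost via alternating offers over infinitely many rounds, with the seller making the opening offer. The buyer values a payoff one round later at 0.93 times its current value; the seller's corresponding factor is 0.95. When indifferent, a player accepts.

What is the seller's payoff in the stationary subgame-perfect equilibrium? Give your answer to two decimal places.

150.21

In a stationary SPE each proposer offers the other exactly their discounted continuation value.
If the seller keeps x when proposing and the buyer keeps y when proposing, then x = 250 − 0.93y and y = 250 − 0.95x.
Solving: x = 250(1 − 0.93) / (1 − 0.95·0.93) = 17.5 / 0.1165 ≈ 150.2146.
The buyer gets 250 − 150.2146 ≈ 99.7854.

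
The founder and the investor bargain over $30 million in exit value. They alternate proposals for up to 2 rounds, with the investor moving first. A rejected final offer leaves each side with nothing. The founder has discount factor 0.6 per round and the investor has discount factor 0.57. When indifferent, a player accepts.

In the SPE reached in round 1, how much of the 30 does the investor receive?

Round 2 (the founder proposes): the investor will accept anything ≥ 0, so the founder offers 0 and keeps 30.
Round 1 (the investor proposes): the founder can get 30 next round, worth 0.6 × 30 = 18 now; the investor offers that and keeps 12.

12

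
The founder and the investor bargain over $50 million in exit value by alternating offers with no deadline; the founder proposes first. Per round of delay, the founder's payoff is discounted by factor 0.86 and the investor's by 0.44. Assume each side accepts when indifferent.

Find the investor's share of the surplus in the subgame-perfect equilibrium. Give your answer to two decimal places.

In a stationary SPE each proposer offers the other exactly their discounted continuation value.
If the founder keeps x when proposing and the investor keeps y when proposing, then x = 50 − 0.44y and y = 50 − 0.86x.
Solving: x = 50(1 − 0.44) / (1 − 0.86·0.44) = 28 / 0.6216 ≈ 45.0450.
The investor gets 50 − 45.0450 ≈ 4.9550.

4.95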